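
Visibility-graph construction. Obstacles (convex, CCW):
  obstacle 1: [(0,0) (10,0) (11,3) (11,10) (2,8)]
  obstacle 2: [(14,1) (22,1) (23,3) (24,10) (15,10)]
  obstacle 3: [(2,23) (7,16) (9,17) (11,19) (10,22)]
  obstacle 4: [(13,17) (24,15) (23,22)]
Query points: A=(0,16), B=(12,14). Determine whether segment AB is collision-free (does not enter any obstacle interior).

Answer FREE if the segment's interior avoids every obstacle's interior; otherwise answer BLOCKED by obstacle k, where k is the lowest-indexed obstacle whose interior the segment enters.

Obstacle 1 [(0,0) (10,0) (11,3) (11,10) (2,8)]:
  edge (0,0)–(10,0): clear
  edge (10,0)–(11,3): clear
  edge (11,3)–(11,10): clear
  edge (11,10)–(2,8): clear
  edge (2,8)–(0,0): clear
  midpoint (6,15) outside
  → clear
Obstacle 2 [(14,1) (22,1) (23,3) (24,10) (15,10)]:
  edge (14,1)–(22,1): clear
  edge (22,1)–(23,3): clear
  edge (23,3)–(24,10): clear
  edge (24,10)–(15,10): clear
  edge (15,10)–(14,1): clear
  midpoint (6,15) outside
  → clear
Obstacle 3 [(2,23) (7,16) (9,17) (11,19) (10,22)]:
  edge (2,23)–(7,16): clear
  edge (7,16)–(9,17): clear
  edge (9,17)–(11,19): clear
  edge (11,19)–(10,22): clear
  edge (10,22)–(2,23): clear
  midpoint (6,15) outside
  → clear
Obstacle 4 [(13,17) (24,15) (23,22)]:
  edge (13,17)–(24,15): clear
  edge (24,15)–(23,22): clear
  edge (23,22)–(13,17): clear
  midpoint (6,15) outside
  → clear

FREE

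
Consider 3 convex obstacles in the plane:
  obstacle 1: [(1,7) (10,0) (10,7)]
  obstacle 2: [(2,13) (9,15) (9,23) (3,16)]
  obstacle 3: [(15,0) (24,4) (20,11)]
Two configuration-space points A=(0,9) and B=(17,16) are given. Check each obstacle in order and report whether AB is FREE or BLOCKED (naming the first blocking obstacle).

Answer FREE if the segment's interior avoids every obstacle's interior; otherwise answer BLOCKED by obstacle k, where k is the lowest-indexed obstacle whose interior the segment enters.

Obstacle 1 [(1,7) (10,0) (10,7)]:
  edge (1,7)–(10,0): clear
  edge (10,0)–(10,7): clear
  edge (10,7)–(1,7): clear
  midpoint (17/2,25/2) outside
  → clear
Obstacle 2 [(2,13) (9,15) (9,23) (3,16)]:
  edge (2,13)–(9,15): clear
  edge (9,15)–(9,23): clear
  edge (9,23)–(3,16): clear
  edge (3,16)–(2,13): clear
  midpoint (17/2,25/2) outside
  → clear
Obstacle 3 [(15,0) (24,4) (20,11)]:
  edge (15,0)–(24,4): clear
  edge (24,4)–(20,11): clear
  edge (20,11)–(15,0): clear
  midpoint (17/2,25/2) outside
  → clear

FREE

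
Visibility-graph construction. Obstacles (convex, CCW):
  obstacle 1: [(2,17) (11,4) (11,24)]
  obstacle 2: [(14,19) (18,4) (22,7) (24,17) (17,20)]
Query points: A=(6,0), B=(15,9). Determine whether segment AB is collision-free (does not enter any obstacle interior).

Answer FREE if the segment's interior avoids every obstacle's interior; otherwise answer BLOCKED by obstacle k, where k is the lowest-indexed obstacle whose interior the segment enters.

Obstacle 1 [(2,17) (11,4) (11,24)]:
  edge (2,17)–(11,4): crosses AB
  edge (11,4)–(11,24): crosses AB
  edge (11,24)–(2,17): clear
  → BLOCKED
Obstacle 2 [(14,19) (18,4) (22,7) (24,17) (17,20)]:
  edge (14,19)–(18,4): clear
  edge (18,4)–(22,7): clear
  edge (22,7)–(24,17): clear
  edge (24,17)–(17,20): clear
  edge (17,20)–(14,19): clear
  midpoint (21/2,9/2) outside
  → clear

BLOCKED by obstacle 1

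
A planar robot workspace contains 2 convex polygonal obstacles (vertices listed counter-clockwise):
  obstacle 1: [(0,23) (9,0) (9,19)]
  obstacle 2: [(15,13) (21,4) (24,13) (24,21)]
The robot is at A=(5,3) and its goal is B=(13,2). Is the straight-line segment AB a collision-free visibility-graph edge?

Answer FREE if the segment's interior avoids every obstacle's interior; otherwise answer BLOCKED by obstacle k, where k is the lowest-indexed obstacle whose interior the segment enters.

BLOCKED by obstacle 1

Obstacle 1 [(0,23) (9,0) (9,19)]:
  edge (0,23)–(9,0): crosses AB
  edge (9,0)–(9,19): crosses AB
  edge (9,19)–(0,23): clear
  → BLOCKED
Obstacle 2 [(15,13) (21,4) (24,13) (24,21)]:
  edge (15,13)–(21,4): clear
  edge (21,4)–(24,13): clear
  edge (24,13)–(24,21): clear
  edge (24,21)–(15,13): clear
  midpoint (9,5/2) outside
  → clear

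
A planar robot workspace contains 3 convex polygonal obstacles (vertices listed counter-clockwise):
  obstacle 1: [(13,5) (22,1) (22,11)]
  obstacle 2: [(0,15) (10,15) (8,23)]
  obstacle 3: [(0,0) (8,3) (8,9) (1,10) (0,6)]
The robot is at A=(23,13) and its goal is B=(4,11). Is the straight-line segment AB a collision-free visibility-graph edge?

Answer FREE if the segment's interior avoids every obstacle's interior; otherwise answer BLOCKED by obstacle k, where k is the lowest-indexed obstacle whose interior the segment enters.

FREE

Obstacle 1 [(13,5) (22,1) (22,11)]:
  edge (13,5)–(22,1): clear
  edge (22,1)–(22,11): clear
  edge (22,11)–(13,5): clear
  midpoint (27/2,12) outside
  → clear
Obstacle 2 [(0,15) (10,15) (8,23)]:
  edge (0,15)–(10,15): clear
  edge (10,15)–(8,23): clear
  edge (8,23)–(0,15): clear
  midpoint (27/2,12) outside
  → clear
Obstacle 3 [(0,0) (8,3) (8,9) (1,10) (0,6)]:
  edge (0,0)–(8,3): clear
  edge (8,3)–(8,9): clear
  edge (8,9)–(1,10): clear
  edge (1,10)–(0,6): clear
  edge (0,6)–(0,0): clear
  midpoint (27/2,12) outside
  → clear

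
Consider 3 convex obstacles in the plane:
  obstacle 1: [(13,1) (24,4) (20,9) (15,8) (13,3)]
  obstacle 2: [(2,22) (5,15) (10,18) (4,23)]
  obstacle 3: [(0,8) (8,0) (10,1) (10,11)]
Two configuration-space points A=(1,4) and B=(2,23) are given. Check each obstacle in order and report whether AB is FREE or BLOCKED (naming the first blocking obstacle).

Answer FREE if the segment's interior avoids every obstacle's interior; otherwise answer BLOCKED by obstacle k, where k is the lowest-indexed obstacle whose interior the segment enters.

BLOCKED by obstacle 3

Obstacle 1 [(13,1) (24,4) (20,9) (15,8) (13,3)]:
  edge (13,1)–(24,4): clear
  edge (24,4)–(20,9): clear
  edge (20,9)–(15,8): clear
  edge (15,8)–(13,3): clear
  edge (13,3)–(13,1): clear
  midpoint (3/2,27/2) outside
  → clear
Obstacle 2 [(2,22) (5,15) (10,18) (4,23)]:
  edge (2,22)–(5,15): clear
  edge (5,15)–(10,18): clear
  edge (10,18)–(4,23): clear
  edge (4,23)–(2,22): clear
  midpoint (3/2,27/2) outside
  → clear
Obstacle 3 [(0,8) (8,0) (10,1) (10,11)]:
  edge (0,8)–(8,0): crosses AB
  edge (8,0)–(10,1): clear
  edge (10,1)–(10,11): clear
  edge (10,11)–(0,8): crosses AB
  → BLOCKED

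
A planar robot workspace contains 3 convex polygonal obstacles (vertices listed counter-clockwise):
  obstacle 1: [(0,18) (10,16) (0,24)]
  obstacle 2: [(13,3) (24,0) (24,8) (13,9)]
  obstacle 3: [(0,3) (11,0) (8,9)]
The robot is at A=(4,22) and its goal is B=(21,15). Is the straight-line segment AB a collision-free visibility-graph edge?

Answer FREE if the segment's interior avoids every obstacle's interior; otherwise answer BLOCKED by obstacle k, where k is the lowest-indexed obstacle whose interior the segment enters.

Obstacle 1 [(0,18) (10,16) (0,24)]:
  edge (0,18)–(10,16): clear
  edge (10,16)–(0,24): clear
  edge (0,24)–(0,18): clear
  midpoint (25/2,37/2) outside
  → clear
Obstacle 2 [(13,3) (24,0) (24,8) (13,9)]:
  edge (13,3)–(24,0): clear
  edge (24,0)–(24,8): clear
  edge (24,8)–(13,9): clear
  edge (13,9)–(13,3): clear
  midpoint (25/2,37/2) outside
  → clear
Obstacle 3 [(0,3) (11,0) (8,9)]:
  edge (0,3)–(11,0): clear
  edge (11,0)–(8,9): clear
  edge (8,9)–(0,3): clear
  midpoint (25/2,37/2) outside
  → clear

FREE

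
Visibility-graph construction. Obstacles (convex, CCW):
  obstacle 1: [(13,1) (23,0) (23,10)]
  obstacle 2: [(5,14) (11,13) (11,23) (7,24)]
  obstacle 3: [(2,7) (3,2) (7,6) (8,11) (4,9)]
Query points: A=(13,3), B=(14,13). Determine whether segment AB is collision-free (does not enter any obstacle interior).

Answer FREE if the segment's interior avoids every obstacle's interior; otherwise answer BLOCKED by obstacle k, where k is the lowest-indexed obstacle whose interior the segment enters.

FREE

Obstacle 1 [(13,1) (23,0) (23,10)]:
  edge (13,1)–(23,0): clear
  edge (23,0)–(23,10): clear
  edge (23,10)–(13,1): clear
  midpoint (27/2,8) outside
  → clear
Obstacle 2 [(5,14) (11,13) (11,23) (7,24)]:
  edge (5,14)–(11,13): clear
  edge (11,13)–(11,23): clear
  edge (11,23)–(7,24): clear
  edge (7,24)–(5,14): clear
  midpoint (27/2,8) outside
  → clear
Obstacle 3 [(2,7) (3,2) (7,6) (8,11) (4,9)]:
  edge (2,7)–(3,2): clear
  edge (3,2)–(7,6): clear
  edge (7,6)–(8,11): clear
  edge (8,11)–(4,9): clear
  edge (4,9)–(2,7): clear
  midpoint (27/2,8) outside
  → clear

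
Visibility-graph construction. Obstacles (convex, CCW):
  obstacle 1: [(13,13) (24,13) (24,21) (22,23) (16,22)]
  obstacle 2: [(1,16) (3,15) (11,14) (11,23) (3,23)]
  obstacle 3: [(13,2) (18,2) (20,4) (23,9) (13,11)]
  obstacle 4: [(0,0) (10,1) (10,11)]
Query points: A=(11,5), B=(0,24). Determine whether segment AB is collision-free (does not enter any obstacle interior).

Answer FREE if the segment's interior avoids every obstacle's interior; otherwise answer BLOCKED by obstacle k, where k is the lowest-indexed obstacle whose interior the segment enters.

BLOCKED by obstacle 2

Obstacle 1 [(13,13) (24,13) (24,21) (22,23) (16,22)]:
  edge (13,13)–(24,13): clear
  edge (24,13)–(24,21): clear
  edge (24,21)–(22,23): clear
  edge (22,23)–(16,22): clear
  edge (16,22)–(13,13): clear
  midpoint (11/2,29/2) outside
  → clear
Obstacle 2 [(1,16) (3,15) (11,14) (11,23) (3,23)]:
  edge (1,16)–(3,15): clear
  edge (3,15)–(11,14): crosses AB
  edge (11,14)–(11,23): clear
  edge (11,23)–(3,23): clear
  edge (3,23)–(1,16): crosses AB
  → BLOCKED
Obstacle 3 [(13,2) (18,2) (20,4) (23,9) (13,11)]:
  edge (13,2)–(18,2): clear
  edge (18,2)–(20,4): clear
  edge (20,4)–(23,9): clear
  edge (23,9)–(13,11): clear
  edge (13,11)–(13,2): clear
  midpoint (11/2,29/2) outside
  → clear
Obstacle 4 [(0,0) (10,1) (10,11)]:
  edge (0,0)–(10,1): clear
  edge (10,1)–(10,11): crosses AB
  edge (10,11)–(0,0): crosses AB
  → BLOCKED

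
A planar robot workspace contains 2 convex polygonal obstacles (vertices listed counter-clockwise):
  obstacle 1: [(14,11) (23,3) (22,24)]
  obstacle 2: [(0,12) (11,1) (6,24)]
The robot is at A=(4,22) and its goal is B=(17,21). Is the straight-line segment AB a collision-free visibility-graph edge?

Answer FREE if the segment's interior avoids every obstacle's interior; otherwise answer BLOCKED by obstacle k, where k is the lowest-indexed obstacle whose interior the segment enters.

BLOCKED by obstacle 2

Obstacle 1 [(14,11) (23,3) (22,24)]:
  edge (14,11)–(23,3): clear
  edge (23,3)–(22,24): clear
  edge (22,24)–(14,11): clear
  midpoint (21/2,43/2) outside
  → clear
Obstacle 2 [(0,12) (11,1) (6,24)]:
  edge (0,12)–(11,1): clear
  edge (11,1)–(6,24): crosses AB
  edge (6,24)–(0,12): crosses AB
  → BLOCKED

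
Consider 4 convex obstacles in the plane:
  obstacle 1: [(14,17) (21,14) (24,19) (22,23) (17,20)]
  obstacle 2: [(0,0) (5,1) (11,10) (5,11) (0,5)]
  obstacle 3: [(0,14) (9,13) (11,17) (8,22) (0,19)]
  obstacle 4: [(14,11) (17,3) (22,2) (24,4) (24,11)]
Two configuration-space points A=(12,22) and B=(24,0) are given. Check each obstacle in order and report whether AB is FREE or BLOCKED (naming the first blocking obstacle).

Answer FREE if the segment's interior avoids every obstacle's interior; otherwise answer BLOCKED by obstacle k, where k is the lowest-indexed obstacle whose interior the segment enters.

Obstacle 1 [(14,17) (21,14) (24,19) (22,23) (17,20)]:
  edge (14,17)–(21,14): crosses AB
  edge (21,14)–(24,19): clear
  edge (24,19)–(22,23): clear
  edge (22,23)–(17,20): clear
  edge (17,20)–(14,17): crosses AB
  → BLOCKED
Obstacle 2 [(0,0) (5,1) (11,10) (5,11) (0,5)]:
  edge (0,0)–(5,1): clear
  edge (5,1)–(11,10): clear
  edge (11,10)–(5,11): clear
  edge (5,11)–(0,5): clear
  edge (0,5)–(0,0): clear
  midpoint (18,11) outside
  → clear
Obstacle 3 [(0,14) (9,13) (11,17) (8,22) (0,19)]:
  edge (0,14)–(9,13): clear
  edge (9,13)–(11,17): clear
  edge (11,17)–(8,22): clear
  edge (8,22)–(0,19): clear
  edge (0,19)–(0,14): clear
  midpoint (18,11) outside
  → clear
Obstacle 4 [(14,11) (17,3) (22,2) (24,4) (24,11)]:
  edge (14,11)–(17,3): clear
  edge (17,3)–(22,2): clear
  edge (22,2)–(24,4): crosses AB
  edge (24,4)–(24,11): clear
  edge (24,11)–(14,11): crosses AB
  → BLOCKED

BLOCKED by obstacle 1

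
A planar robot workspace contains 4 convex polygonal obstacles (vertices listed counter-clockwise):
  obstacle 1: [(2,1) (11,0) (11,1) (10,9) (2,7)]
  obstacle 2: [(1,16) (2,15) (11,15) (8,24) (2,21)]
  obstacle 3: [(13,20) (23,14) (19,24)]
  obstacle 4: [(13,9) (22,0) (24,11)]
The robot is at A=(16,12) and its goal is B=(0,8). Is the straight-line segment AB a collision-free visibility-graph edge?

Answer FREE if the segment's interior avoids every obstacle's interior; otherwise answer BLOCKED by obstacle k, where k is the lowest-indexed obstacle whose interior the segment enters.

FREE

Obstacle 1 [(2,1) (11,0) (11,1) (10,9) (2,7)]:
  edge (2,1)–(11,0): clear
  edge (11,0)–(11,1): clear
  edge (11,1)–(10,9): clear
  edge (10,9)–(2,7): clear
  edge (2,7)–(2,1): clear
  midpoint (8,10) outside
  → clear
Obstacle 2 [(1,16) (2,15) (11,15) (8,24) (2,21)]:
  edge (1,16)–(2,15): clear
  edge (2,15)–(11,15): clear
  edge (11,15)–(8,24): clear
  edge (8,24)–(2,21): clear
  edge (2,21)–(1,16): clear
  midpoint (8,10) outside
  → clear
Obstacle 3 [(13,20) (23,14) (19,24)]:
  edge (13,20)–(23,14): clear
  edge (23,14)–(19,24): clear
  edge (19,24)–(13,20): clear
  midpoint (8,10) outside
  → clear
Obstacle 4 [(13,9) (22,0) (24,11)]:
  edge (13,9)–(22,0): clear
  edge (22,0)–(24,11): clear
  edge (24,11)–(13,9): clear
  midpoint (8,10) outside
  → clear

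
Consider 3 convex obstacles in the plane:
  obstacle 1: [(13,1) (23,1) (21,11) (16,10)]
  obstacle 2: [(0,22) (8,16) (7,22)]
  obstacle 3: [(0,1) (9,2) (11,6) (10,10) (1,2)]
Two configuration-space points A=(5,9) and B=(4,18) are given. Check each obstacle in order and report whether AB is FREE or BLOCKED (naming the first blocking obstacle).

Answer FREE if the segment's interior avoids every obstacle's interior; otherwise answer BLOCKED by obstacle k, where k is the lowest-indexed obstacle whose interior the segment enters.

FREE

Obstacle 1 [(13,1) (23,1) (21,11) (16,10)]:
  edge (13,1)–(23,1): clear
  edge (23,1)–(21,11): clear
  edge (21,11)–(16,10): clear
  edge (16,10)–(13,1): clear
  midpoint (9/2,27/2) outside
  → clear
Obstacle 2 [(0,22) (8,16) (7,22)]:
  edge (0,22)–(8,16): clear
  edge (8,16)–(7,22): clear
  edge (7,22)–(0,22): clear
  midpoint (9/2,27/2) outside
  → clear
Obstacle 3 [(0,1) (9,2) (11,6) (10,10) (1,2)]:
  edge (0,1)–(9,2): clear
  edge (9,2)–(11,6): clear
  edge (11,6)–(10,10): clear
  edge (10,10)–(1,2): clear
  edge (1,2)–(0,1): clear
  midpoint (9/2,27/2) outside
  → clear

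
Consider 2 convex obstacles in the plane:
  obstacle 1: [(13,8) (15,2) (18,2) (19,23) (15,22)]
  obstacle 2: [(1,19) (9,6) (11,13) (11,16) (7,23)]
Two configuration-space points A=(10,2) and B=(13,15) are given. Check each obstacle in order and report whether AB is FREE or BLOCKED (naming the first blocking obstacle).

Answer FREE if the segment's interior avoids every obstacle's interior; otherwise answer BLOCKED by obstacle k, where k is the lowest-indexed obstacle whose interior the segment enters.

Obstacle 1 [(13,8) (15,2) (18,2) (19,23) (15,22)]:
  edge (13,8)–(15,2): clear
  edge (15,2)–(18,2): clear
  edge (18,2)–(19,23): clear
  edge (19,23)–(15,22): clear
  edge (15,22)–(13,8): clear
  midpoint (23/2,17/2) outside
  → clear
Obstacle 2 [(1,19) (9,6) (11,13) (11,16) (7,23)]:
  edge (1,19)–(9,6): clear
  edge (9,6)–(11,13): clear
  edge (11,13)–(11,16): clear
  edge (11,16)–(7,23): clear
  edge (7,23)–(1,19): clear
  midpoint (23/2,17/2) outside
  → clear

FREE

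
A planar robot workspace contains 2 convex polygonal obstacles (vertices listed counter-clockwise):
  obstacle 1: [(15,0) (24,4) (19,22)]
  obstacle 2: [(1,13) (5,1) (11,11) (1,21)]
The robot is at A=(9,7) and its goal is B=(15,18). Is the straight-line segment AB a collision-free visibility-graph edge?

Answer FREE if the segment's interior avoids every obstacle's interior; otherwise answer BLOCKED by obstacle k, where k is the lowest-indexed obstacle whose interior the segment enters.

FREE

Obstacle 1 [(15,0) (24,4) (19,22)]:
  edge (15,0)–(24,4): clear
  edge (24,4)–(19,22): clear
  edge (19,22)–(15,0): clear
  midpoint (12,25/2) outside
  → clear
Obstacle 2 [(1,13) (5,1) (11,11) (1,21)]:
  edge (1,13)–(5,1): clear
  edge (5,1)–(11,11): clear
  edge (11,11)–(1,21): clear
  edge (1,21)–(1,13): clear
  midpoint (12,25/2) outside
  → clear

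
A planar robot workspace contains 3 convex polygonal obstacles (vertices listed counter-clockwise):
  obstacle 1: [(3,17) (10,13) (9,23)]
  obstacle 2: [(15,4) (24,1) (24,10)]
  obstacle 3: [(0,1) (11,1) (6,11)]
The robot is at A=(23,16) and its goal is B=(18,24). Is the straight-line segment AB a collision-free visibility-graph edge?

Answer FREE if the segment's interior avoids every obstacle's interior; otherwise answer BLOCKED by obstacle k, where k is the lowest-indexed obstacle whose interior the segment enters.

Obstacle 1 [(3,17) (10,13) (9,23)]:
  edge (3,17)–(10,13): clear
  edge (10,13)–(9,23): clear
  edge (9,23)–(3,17): clear
  midpoint (41/2,20) outside
  → clear
Obstacle 2 [(15,4) (24,1) (24,10)]:
  edge (15,4)–(24,1): clear
  edge (24,1)–(24,10): clear
  edge (24,10)–(15,4): clear
  midpoint (41/2,20) outside
  → clear
Obstacle 3 [(0,1) (11,1) (6,11)]:
  edge (0,1)–(11,1): clear
  edge (11,1)–(6,11): clear
  edge (6,11)–(0,1): clear
  midpoint (41/2,20) outside
  → clear

FREE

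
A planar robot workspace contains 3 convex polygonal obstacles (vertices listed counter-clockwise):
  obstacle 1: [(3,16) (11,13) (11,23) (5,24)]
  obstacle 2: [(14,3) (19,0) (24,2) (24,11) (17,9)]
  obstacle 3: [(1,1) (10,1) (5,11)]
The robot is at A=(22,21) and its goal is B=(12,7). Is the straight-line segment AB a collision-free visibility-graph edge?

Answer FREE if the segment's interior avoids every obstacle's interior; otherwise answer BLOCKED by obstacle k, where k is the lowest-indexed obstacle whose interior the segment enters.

FREE

Obstacle 1 [(3,16) (11,13) (11,23) (5,24)]:
  edge (3,16)–(11,13): clear
  edge (11,13)–(11,23): clear
  edge (11,23)–(5,24): clear
  edge (5,24)–(3,16): clear
  midpoint (17,14) outside
  → clear
Obstacle 2 [(14,3) (19,0) (24,2) (24,11) (17,9)]:
  edge (14,3)–(19,0): clear
  edge (19,0)–(24,2): clear
  edge (24,2)–(24,11): clear
  edge (24,11)–(17,9): clear
  edge (17,9)–(14,3): clear
  midpoint (17,14) outside
  → clear
Obstacle 3 [(1,1) (10,1) (5,11)]:
  edge (1,1)–(10,1): clear
  edge (10,1)–(5,11): clear
  edge (5,11)–(1,1): clear
  midpoint (17,14) outside
  → clear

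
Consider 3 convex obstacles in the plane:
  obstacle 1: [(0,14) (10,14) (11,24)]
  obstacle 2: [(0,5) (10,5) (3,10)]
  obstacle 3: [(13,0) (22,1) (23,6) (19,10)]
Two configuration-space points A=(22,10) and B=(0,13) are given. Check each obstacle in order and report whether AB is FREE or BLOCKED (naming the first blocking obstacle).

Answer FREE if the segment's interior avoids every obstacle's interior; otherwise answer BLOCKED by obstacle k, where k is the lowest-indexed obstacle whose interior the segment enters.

Obstacle 1 [(0,14) (10,14) (11,24)]:
  edge (0,14)–(10,14): clear
  edge (10,14)–(11,24): clear
  edge (11,24)–(0,14): clear
  midpoint (11,23/2) outside
  → clear
Obstacle 2 [(0,5) (10,5) (3,10)]:
  edge (0,5)–(10,5): clear
  edge (10,5)–(3,10): clear
  edge (3,10)–(0,5): clear
  midpoint (11,23/2) outside
  → clear
Obstacle 3 [(13,0) (22,1) (23,6) (19,10)]:
  edge (13,0)–(22,1): clear
  edge (22,1)–(23,6): clear
  edge (23,6)–(19,10): clear
  edge (19,10)–(13,0): clear
  midpoint (11,23/2) outside
  → clear

FREE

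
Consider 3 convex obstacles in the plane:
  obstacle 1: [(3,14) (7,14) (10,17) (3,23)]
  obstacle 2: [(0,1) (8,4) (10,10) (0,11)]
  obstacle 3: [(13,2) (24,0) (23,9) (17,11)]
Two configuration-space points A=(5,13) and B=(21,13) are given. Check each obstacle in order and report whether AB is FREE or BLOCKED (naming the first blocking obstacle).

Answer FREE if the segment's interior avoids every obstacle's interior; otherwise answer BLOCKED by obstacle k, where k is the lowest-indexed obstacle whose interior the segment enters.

FREE

Obstacle 1 [(3,14) (7,14) (10,17) (3,23)]:
  edge (3,14)–(7,14): clear
  edge (7,14)–(10,17): clear
  edge (10,17)–(3,23): clear
  edge (3,23)–(3,14): clear
  midpoint (13,13) outside
  → clear
Obstacle 2 [(0,1) (8,4) (10,10) (0,11)]:
  edge (0,1)–(8,4): clear
  edge (8,4)–(10,10): clear
  edge (10,10)–(0,11): clear
  edge (0,11)–(0,1): clear
  midpoint (13,13) outside
  → clear
Obstacle 3 [(13,2) (24,0) (23,9) (17,11)]:
  edge (13,2)–(24,0): clear
  edge (24,0)–(23,9): clear
  edge (23,9)–(17,11): clear
  edge (17,11)–(13,2): clear
  midpoint (13,13) outside
  → clear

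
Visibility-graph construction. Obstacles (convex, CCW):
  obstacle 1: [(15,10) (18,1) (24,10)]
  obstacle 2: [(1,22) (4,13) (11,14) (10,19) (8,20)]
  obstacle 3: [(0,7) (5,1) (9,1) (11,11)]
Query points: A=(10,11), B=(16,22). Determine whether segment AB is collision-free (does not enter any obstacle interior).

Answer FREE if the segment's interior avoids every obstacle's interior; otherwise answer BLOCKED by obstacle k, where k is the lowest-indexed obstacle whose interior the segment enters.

FREE

Obstacle 1 [(15,10) (18,1) (24,10)]:
  edge (15,10)–(18,1): clear
  edge (18,1)–(24,10): clear
  edge (24,10)–(15,10): clear
  midpoint (13,33/2) outside
  → clear
Obstacle 2 [(1,22) (4,13) (11,14) (10,19) (8,20)]:
  edge (1,22)–(4,13): clear
  edge (4,13)–(11,14): clear
  edge (11,14)–(10,19): clear
  edge (10,19)–(8,20): clear
  edge (8,20)–(1,22): clear
  midpoint (13,33/2) outside
  → clear
Obstacle 3 [(0,7) (5,1) (9,1) (11,11)]:
  edge (0,7)–(5,1): clear
  edge (5,1)–(9,1): clear
  edge (9,1)–(11,11): clear
  edge (11,11)–(0,7): clear
  midpoint (13,33/2) outside
  → clear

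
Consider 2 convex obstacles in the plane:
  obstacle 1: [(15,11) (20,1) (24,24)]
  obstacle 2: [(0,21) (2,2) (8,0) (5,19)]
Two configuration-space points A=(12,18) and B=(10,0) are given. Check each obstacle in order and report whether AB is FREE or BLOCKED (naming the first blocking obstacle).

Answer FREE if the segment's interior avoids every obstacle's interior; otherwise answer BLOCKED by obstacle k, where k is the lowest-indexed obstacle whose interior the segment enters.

Obstacle 1 [(15,11) (20,1) (24,24)]:
  edge (15,11)–(20,1): clear
  edge (20,1)–(24,24): clear
  edge (24,24)–(15,11): clear
  midpoint (11,9) outside
  → clear
Obstacle 2 [(0,21) (2,2) (8,0) (5,19)]:
  edge (0,21)–(2,2): clear
  edge (2,2)–(8,0): clear
  edge (8,0)–(5,19): clear
  edge (5,19)–(0,21): clear
  midpoint (11,9) outside
  → clear

FREE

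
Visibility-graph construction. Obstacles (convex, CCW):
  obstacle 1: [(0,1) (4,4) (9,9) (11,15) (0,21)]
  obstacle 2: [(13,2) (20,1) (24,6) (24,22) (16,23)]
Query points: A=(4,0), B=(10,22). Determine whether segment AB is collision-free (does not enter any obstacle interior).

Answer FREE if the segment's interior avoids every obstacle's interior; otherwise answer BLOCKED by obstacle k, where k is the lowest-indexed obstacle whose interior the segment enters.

Obstacle 1 [(0,1) (4,4) (9,9) (11,15) (0,21)]:
  edge (0,1)–(4,4): clear
  edge (4,4)–(9,9): crosses AB
  edge (9,9)–(11,15): clear
  edge (11,15)–(0,21): crosses AB
  edge (0,21)–(0,1): clear
  → BLOCKED
Obstacle 2 [(13,2) (20,1) (24,6) (24,22) (16,23)]:
  edge (13,2)–(20,1): clear
  edge (20,1)–(24,6): clear
  edge (24,6)–(24,22): clear
  edge (24,22)–(16,23): clear
  edge (16,23)–(13,2): clear
  midpoint (7,11) outside
  → clear

BLOCKED by obstacle 1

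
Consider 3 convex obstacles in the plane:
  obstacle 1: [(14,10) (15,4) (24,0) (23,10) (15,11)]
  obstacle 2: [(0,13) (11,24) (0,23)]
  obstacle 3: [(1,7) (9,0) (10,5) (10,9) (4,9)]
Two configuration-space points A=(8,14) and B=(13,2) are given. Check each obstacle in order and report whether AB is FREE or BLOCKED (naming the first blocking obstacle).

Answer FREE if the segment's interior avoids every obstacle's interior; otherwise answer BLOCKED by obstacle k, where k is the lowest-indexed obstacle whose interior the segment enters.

FREE

Obstacle 1 [(14,10) (15,4) (24,0) (23,10) (15,11)]:
  edge (14,10)–(15,4): clear
  edge (15,4)–(24,0): clear
  edge (24,0)–(23,10): clear
  edge (23,10)–(15,11): clear
  edge (15,11)–(14,10): clear
  midpoint (21/2,8) outside
  → clear
Obstacle 2 [(0,13) (11,24) (0,23)]:
  edge (0,13)–(11,24): clear
  edge (11,24)–(0,23): clear
  edge (0,23)–(0,13): clear
  midpoint (21/2,8) outside
  → clear
Obstacle 3 [(1,7) (9,0) (10,5) (10,9) (4,9)]:
  edge (1,7)–(9,0): clear
  edge (9,0)–(10,5): clear
  edge (10,5)–(10,9): clear
  edge (10,9)–(4,9): clear
  edge (4,9)–(1,7): clear
  midpoint (21/2,8) outside
  → clear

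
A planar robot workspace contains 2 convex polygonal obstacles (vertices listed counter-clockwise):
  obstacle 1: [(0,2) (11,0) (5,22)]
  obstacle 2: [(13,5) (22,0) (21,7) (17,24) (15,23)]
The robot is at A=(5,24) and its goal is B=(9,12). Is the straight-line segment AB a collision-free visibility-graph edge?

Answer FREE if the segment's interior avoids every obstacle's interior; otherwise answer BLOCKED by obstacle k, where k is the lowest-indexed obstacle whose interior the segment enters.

FREE

Obstacle 1 [(0,2) (11,0) (5,22)]:
  edge (0,2)–(11,0): clear
  edge (11,0)–(5,22): clear
  edge (5,22)–(0,2): clear
  midpoint (7,18) outside
  → clear
Obstacle 2 [(13,5) (22,0) (21,7) (17,24) (15,23)]:
  edge (13,5)–(22,0): clear
  edge (22,0)–(21,7): clear
  edge (21,7)–(17,24): clear
  edge (17,24)–(15,23): clear
  edge (15,23)–(13,5): clear
  midpoint (7,18) outside
  → clear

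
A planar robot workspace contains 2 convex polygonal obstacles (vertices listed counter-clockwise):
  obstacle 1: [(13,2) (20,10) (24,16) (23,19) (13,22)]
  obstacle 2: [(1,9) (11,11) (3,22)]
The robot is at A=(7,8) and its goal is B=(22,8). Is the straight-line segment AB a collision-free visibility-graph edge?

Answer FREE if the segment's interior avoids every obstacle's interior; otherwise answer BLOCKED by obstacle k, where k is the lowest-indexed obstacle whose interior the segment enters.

BLOCKED by obstacle 1

Obstacle 1 [(13,2) (20,10) (24,16) (23,19) (13,22)]:
  edge (13,2)–(20,10): crosses AB
  edge (20,10)–(24,16): clear
  edge (24,16)–(23,19): clear
  edge (23,19)–(13,22): clear
  edge (13,22)–(13,2): crosses AB
  → BLOCKED
Obstacle 2 [(1,9) (11,11) (3,22)]:
  edge (1,9)–(11,11): clear
  edge (11,11)–(3,22): clear
  edge (3,22)–(1,9): clear
  midpoint (29/2,8) outside
  → clear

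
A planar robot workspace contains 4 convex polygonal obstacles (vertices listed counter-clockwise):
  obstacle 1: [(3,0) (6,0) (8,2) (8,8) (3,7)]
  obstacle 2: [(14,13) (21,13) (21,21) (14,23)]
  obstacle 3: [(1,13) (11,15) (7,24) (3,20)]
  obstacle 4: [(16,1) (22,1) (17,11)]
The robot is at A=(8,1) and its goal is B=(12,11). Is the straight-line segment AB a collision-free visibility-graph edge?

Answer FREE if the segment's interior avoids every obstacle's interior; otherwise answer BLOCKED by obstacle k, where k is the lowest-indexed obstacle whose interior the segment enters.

FREE

Obstacle 1 [(3,0) (6,0) (8,2) (8,8) (3,7)]:
  edge (3,0)–(6,0): clear
  edge (6,0)–(8,2): clear
  edge (8,2)–(8,8): clear
  edge (8,8)–(3,7): clear
  edge (3,7)–(3,0): clear
  midpoint (10,6) outside
  → clear
Obstacle 2 [(14,13) (21,13) (21,21) (14,23)]:
  edge (14,13)–(21,13): clear
  edge (21,13)–(21,21): clear
  edge (21,21)–(14,23): clear
  edge (14,23)–(14,13): clear
  midpoint (10,6) outside
  → clear
Obstacle 3 [(1,13) (11,15) (7,24) (3,20)]:
  edge (1,13)–(11,15): clear
  edge (11,15)–(7,24): clear
  edge (7,24)–(3,20): clear
  edge (3,20)–(1,13): clear
  midpoint (10,6) outside
  → clear
Obstacle 4 [(16,1) (22,1) (17,11)]:
  edge (16,1)–(22,1): clear
  edge (22,1)–(17,11): clear
  edge (17,11)–(16,1): clear
  midpoint (10,6) outside
  → clear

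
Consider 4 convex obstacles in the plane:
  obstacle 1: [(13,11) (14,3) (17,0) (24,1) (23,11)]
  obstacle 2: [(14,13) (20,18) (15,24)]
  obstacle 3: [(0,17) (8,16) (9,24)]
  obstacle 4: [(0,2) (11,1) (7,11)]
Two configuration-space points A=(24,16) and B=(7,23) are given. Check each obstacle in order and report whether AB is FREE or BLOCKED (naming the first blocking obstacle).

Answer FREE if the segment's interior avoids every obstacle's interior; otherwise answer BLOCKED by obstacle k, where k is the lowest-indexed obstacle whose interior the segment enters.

BLOCKED by obstacle 2

Obstacle 1 [(13,11) (14,3) (17,0) (24,1) (23,11)]:
  edge (13,11)–(14,3): clear
  edge (14,3)–(17,0): clear
  edge (17,0)–(24,1): clear
  edge (24,1)–(23,11): clear
  edge (23,11)–(13,11): clear
  midpoint (31/2,39/2) outside
  → clear
Obstacle 2 [(14,13) (20,18) (15,24)]:
  edge (14,13)–(20,18): crosses AB
  edge (20,18)–(15,24): clear
  edge (15,24)–(14,13): crosses AB
  → BLOCKED
Obstacle 3 [(0,17) (8,16) (9,24)]:
  edge (0,17)–(8,16): clear
  edge (8,16)–(9,24): crosses AB
  edge (9,24)–(0,17): crosses AB
  → BLOCKED
Obstacle 4 [(0,2) (11,1) (7,11)]:
  edge (0,2)–(11,1): clear
  edge (11,1)–(7,11): clear
  edge (7,11)–(0,2): clear
  midpoint (31/2,39/2) outside
  → clear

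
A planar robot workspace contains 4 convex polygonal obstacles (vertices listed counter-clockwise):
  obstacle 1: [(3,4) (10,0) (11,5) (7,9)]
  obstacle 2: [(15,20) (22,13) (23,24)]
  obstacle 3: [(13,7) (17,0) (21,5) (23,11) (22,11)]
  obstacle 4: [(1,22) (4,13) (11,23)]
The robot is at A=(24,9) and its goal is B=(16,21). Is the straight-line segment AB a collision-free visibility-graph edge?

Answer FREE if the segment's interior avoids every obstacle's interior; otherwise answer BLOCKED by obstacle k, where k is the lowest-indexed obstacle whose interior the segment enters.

BLOCKED by obstacle 2

Obstacle 1 [(3,4) (10,0) (11,5) (7,9)]:
  edge (3,4)–(10,0): clear
  edge (10,0)–(11,5): clear
  edge (11,5)–(7,9): clear
  edge (7,9)–(3,4): clear
  midpoint (20,15) outside
  → clear
Obstacle 2 [(15,20) (22,13) (23,24)]:
  edge (15,20)–(22,13): crosses AB
  edge (22,13)–(23,24): clear
  edge (23,24)–(15,20): crosses AB
  → BLOCKED
Obstacle 3 [(13,7) (17,0) (21,5) (23,11) (22,11)]:
  edge (13,7)–(17,0): clear
  edge (17,0)–(21,5): clear
  edge (21,5)–(23,11): crosses AB
  edge (23,11)–(22,11): crosses AB
  edge (22,11)–(13,7): clear
  → BLOCKED
Obstacle 4 [(1,22) (4,13) (11,23)]:
  edge (1,22)–(4,13): clear
  edge (4,13)–(11,23): clear
  edge (11,23)–(1,22): clear
  midpoint (20,15) outside
  → clear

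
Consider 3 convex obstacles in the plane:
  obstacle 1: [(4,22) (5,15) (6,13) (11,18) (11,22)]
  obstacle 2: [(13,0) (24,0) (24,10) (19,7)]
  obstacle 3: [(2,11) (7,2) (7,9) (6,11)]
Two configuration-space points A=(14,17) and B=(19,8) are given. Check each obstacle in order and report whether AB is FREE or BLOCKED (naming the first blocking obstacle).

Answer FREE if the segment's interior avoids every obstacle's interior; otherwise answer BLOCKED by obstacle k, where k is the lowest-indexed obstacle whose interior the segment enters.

FREE

Obstacle 1 [(4,22) (5,15) (6,13) (11,18) (11,22)]:
  edge (4,22)–(5,15): clear
  edge (5,15)–(6,13): clear
  edge (6,13)–(11,18): clear
  edge (11,18)–(11,22): clear
  edge (11,22)–(4,22): clear
  midpoint (33/2,25/2) outside
  → clear
Obstacle 2 [(13,0) (24,0) (24,10) (19,7)]:
  edge (13,0)–(24,0): clear
  edge (24,0)–(24,10): clear
  edge (24,10)–(19,7): clear
  edge (19,7)–(13,0): clear
  midpoint (33/2,25/2) outside
  → clear
Obstacle 3 [(2,11) (7,2) (7,9) (6,11)]:
  edge (2,11)–(7,2): clear
  edge (7,2)–(7,9): clear
  edge (7,9)–(6,11): clear
  edge (6,11)–(2,11): clear
  midpoint (33/2,25/2) outside
  → clear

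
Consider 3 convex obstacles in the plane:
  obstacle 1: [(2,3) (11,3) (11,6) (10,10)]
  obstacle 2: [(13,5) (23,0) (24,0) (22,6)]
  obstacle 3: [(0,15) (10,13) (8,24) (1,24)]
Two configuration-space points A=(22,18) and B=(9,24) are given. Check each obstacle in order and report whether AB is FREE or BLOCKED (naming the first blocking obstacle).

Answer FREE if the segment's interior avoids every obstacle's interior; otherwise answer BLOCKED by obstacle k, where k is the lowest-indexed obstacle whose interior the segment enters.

Obstacle 1 [(2,3) (11,3) (11,6) (10,10)]:
  edge (2,3)–(11,3): clear
  edge (11,3)–(11,6): clear
  edge (11,6)–(10,10): clear
  edge (10,10)–(2,3): clear
  midpoint (31/2,21) outside
  → clear
Obstacle 2 [(13,5) (23,0) (24,0) (22,6)]:
  edge (13,5)–(23,0): clear
  edge (23,0)–(24,0): clear
  edge (24,0)–(22,6): clear
  edge (22,6)–(13,5): clear
  midpoint (31/2,21) outside
  → clear
Obstacle 3 [(0,15) (10,13) (8,24) (1,24)]:
  edge (0,15)–(10,13): clear
  edge (10,13)–(8,24): clear
  edge (8,24)–(1,24): clear
  edge (1,24)–(0,15): clear
  midpoint (31/2,21) outside
  → clear

FREE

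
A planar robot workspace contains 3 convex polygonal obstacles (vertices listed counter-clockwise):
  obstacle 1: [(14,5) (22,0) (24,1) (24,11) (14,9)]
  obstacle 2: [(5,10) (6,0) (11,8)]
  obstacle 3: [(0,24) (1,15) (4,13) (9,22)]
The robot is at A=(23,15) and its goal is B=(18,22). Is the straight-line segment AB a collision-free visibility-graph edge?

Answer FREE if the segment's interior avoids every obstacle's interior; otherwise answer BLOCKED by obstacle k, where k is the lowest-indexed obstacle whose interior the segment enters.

Obstacle 1 [(14,5) (22,0) (24,1) (24,11) (14,9)]:
  edge (14,5)–(22,0): clear
  edge (22,0)–(24,1): clear
  edge (24,1)–(24,11): clear
  edge (24,11)–(14,9): clear
  edge (14,9)–(14,5): clear
  midpoint (41/2,37/2) outside
  → clear
Obstacle 2 [(5,10) (6,0) (11,8)]:
  edge (5,10)–(6,0): clear
  edge (6,0)–(11,8): clear
  edge (11,8)–(5,10): clear
  midpoint (41/2,37/2) outside
  → clear
Obstacle 3 [(0,24) (1,15) (4,13) (9,22)]:
  edge (0,24)–(1,15): clear
  edge (1,15)–(4,13): clear
  edge (4,13)–(9,22): clear
  edge (9,22)–(0,24): clear
  midpoint (41/2,37/2) outside
  → clear

FREE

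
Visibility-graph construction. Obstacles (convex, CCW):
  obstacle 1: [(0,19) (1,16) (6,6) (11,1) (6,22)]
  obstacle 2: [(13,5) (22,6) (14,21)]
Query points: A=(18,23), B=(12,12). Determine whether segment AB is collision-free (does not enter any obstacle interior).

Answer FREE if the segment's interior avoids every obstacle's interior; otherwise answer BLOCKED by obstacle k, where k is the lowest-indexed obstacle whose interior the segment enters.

BLOCKED by obstacle 2

Obstacle 1 [(0,19) (1,16) (6,6) (11,1) (6,22)]:
  edge (0,19)–(1,16): clear
  edge (1,16)–(6,6): clear
  edge (6,6)–(11,1): clear
  edge (11,1)–(6,22): clear
  edge (6,22)–(0,19): clear
  midpoint (15,35/2) outside
  → clear
Obstacle 2 [(13,5) (22,6) (14,21)]:
  edge (13,5)–(22,6): clear
  edge (22,6)–(14,21): crosses AB
  edge (14,21)–(13,5): crosses AB
  → BLOCKED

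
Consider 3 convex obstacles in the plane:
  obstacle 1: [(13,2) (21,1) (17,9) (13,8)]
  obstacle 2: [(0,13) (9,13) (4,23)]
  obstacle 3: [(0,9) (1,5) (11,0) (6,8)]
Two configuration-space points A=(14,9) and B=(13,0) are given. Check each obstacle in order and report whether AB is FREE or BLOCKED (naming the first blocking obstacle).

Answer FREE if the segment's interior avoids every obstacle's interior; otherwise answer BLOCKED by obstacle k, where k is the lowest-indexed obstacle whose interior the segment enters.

BLOCKED by obstacle 1

Obstacle 1 [(13,2) (21,1) (17,9) (13,8)]:
  edge (13,2)–(21,1): crosses AB
  edge (21,1)–(17,9): clear
  edge (17,9)–(13,8): crosses AB
  edge (13,8)–(13,2): clear
  → BLOCKED
Obstacle 2 [(0,13) (9,13) (4,23)]:
  edge (0,13)–(9,13): clear
  edge (9,13)–(4,23): clear
  edge (4,23)–(0,13): clear
  midpoint (27/2,9/2) outside
  → clear
Obstacle 3 [(0,9) (1,5) (11,0) (6,8)]:
  edge (0,9)–(1,5): clear
  edge (1,5)–(11,0): clear
  edge (11,0)–(6,8): clear
  edge (6,8)–(0,9): clear
  midpoint (27/2,9/2) outside
  → clear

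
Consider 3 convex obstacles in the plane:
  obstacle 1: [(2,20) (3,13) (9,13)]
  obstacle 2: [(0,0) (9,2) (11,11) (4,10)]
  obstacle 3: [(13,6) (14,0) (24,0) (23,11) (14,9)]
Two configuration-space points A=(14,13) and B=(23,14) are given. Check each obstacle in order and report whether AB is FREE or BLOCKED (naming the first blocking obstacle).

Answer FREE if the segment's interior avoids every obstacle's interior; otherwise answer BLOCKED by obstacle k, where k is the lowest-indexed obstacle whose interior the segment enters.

FREE

Obstacle 1 [(2,20) (3,13) (9,13)]:
  edge (2,20)–(3,13): clear
  edge (3,13)–(9,13): clear
  edge (9,13)–(2,20): clear
  midpoint (37/2,27/2) outside
  → clear
Obstacle 2 [(0,0) (9,2) (11,11) (4,10)]:
  edge (0,0)–(9,2): clear
  edge (9,2)–(11,11): clear
  edge (11,11)–(4,10): clear
  edge (4,10)–(0,0): clear
  midpoint (37/2,27/2) outside
  → clear
Obstacle 3 [(13,6) (14,0) (24,0) (23,11) (14,9)]:
  edge (13,6)–(14,0): clear
  edge (14,0)–(24,0): clear
  edge (24,0)–(23,11): clear
  edge (23,11)–(14,9): clear
  edge (14,9)–(13,6): clear
  midpoint (37/2,27/2) outside
  → clear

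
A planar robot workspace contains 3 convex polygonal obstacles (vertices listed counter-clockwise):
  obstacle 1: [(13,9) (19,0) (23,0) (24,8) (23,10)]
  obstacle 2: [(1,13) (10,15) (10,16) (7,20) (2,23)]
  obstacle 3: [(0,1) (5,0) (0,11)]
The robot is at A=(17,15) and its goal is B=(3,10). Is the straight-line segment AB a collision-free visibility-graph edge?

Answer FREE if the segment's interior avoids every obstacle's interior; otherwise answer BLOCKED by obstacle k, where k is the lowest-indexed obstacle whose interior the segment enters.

Obstacle 1 [(13,9) (19,0) (23,0) (24,8) (23,10)]:
  edge (13,9)–(19,0): clear
  edge (19,0)–(23,0): clear
  edge (23,0)–(24,8): clear
  edge (24,8)–(23,10): clear
  edge (23,10)–(13,9): clear
  midpoint (10,25/2) outside
  → clear
Obstacle 2 [(1,13) (10,15) (10,16) (7,20) (2,23)]:
  edge (1,13)–(10,15): clear
  edge (10,15)–(10,16): clear
  edge (10,16)–(7,20): clear
  edge (7,20)–(2,23): clear
  edge (2,23)–(1,13): clear
  midpoint (10,25/2) outside
  → clear
Obstacle 3 [(0,1) (5,0) (0,11)]:
  edge (0,1)–(5,0): clear
  edge (5,0)–(0,11): clear
  edge (0,11)–(0,1): clear
  midpoint (10,25/2) outside
  → clear

FREE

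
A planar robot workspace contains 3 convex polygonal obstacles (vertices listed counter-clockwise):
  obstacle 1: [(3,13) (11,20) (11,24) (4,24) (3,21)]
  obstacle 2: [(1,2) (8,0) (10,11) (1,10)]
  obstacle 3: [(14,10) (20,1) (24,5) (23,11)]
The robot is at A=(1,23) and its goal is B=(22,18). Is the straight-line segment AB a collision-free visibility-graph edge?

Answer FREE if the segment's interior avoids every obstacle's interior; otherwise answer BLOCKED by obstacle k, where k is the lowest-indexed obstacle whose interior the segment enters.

BLOCKED by obstacle 1

Obstacle 1 [(3,13) (11,20) (11,24) (4,24) (3,21)]:
  edge (3,13)–(11,20): clear
  edge (11,20)–(11,24): crosses AB
  edge (11,24)–(4,24): clear
  edge (4,24)–(3,21): crosses AB
  edge (3,21)–(3,13): clear
  → BLOCKED
Obstacle 2 [(1,2) (8,0) (10,11) (1,10)]:
  edge (1,2)–(8,0): clear
  edge (8,0)–(10,11): clear
  edge (10,11)–(1,10): clear
  edge (1,10)–(1,2): clear
  midpoint (23/2,41/2) outside
  → clear
Obstacle 3 [(14,10) (20,1) (24,5) (23,11)]:
  edge (14,10)–(20,1): clear
  edge (20,1)–(24,5): clear
  edge (24,5)–(23,11): clear
  edge (23,11)–(14,10): clear
  midpoint (23/2,41/2) outside
  → clear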